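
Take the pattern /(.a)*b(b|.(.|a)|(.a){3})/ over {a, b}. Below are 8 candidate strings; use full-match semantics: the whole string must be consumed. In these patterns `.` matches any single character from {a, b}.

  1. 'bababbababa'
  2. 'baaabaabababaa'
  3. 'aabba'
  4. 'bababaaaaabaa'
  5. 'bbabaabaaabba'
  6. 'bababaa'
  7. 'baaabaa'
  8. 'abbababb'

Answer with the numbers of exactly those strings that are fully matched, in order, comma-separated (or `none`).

1 → match
2 → no match
3 → match
4 → match
5 → no match
6 → match
7 → match
8 → no match

1, 3, 4, 6, 7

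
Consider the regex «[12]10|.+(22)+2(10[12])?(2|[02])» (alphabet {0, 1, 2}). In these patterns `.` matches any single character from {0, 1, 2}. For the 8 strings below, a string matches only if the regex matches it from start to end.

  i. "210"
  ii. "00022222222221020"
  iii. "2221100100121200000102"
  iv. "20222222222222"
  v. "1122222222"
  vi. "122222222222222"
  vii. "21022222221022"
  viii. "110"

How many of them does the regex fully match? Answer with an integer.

7

i → match
ii → match
iii → no match
iv → match
v → match
vi → match
vii → match
viii → match
Total matched: 7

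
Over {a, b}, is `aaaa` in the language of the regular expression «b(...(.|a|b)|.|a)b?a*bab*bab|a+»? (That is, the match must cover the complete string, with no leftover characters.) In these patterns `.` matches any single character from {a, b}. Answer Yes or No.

Yes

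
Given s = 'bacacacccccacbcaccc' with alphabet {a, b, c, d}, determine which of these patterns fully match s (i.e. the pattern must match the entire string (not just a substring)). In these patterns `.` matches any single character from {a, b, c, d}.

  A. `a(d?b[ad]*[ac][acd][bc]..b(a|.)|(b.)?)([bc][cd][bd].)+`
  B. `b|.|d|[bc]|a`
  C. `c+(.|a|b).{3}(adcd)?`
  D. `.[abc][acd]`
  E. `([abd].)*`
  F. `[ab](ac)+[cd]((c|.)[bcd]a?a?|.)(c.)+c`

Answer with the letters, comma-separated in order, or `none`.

F

A → no match — must start with 'a'
B → no match
C → no match — must start with 'c'
D → no match
E → no match
F → match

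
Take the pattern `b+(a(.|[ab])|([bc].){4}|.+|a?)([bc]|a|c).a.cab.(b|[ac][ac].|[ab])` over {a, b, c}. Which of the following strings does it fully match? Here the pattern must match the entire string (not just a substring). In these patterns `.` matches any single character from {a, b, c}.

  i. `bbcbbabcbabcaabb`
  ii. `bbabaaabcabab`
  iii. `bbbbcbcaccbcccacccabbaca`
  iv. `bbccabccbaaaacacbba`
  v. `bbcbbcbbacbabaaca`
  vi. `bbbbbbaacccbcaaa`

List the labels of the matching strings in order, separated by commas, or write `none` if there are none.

ii

i → no match
ii → match
iii → no match
iv → no match
v → no match
vi → no match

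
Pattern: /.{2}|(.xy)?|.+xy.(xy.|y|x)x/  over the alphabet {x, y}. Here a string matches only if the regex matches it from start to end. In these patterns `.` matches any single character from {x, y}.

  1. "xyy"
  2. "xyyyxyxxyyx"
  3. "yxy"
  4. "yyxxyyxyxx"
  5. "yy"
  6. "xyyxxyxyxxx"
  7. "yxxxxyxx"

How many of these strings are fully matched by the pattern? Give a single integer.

1 → no match
2 → match
3 → match
4 → match
5 → match
6 → match
7 → no match
Total matched: 5

5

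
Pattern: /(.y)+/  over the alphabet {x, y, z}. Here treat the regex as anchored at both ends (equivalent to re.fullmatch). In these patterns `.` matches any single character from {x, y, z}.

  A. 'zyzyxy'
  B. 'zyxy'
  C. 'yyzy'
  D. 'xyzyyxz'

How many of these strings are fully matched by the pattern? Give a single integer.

3

A → match
B → match
C → match
D → no match — must end with 'y'
Total matched: 3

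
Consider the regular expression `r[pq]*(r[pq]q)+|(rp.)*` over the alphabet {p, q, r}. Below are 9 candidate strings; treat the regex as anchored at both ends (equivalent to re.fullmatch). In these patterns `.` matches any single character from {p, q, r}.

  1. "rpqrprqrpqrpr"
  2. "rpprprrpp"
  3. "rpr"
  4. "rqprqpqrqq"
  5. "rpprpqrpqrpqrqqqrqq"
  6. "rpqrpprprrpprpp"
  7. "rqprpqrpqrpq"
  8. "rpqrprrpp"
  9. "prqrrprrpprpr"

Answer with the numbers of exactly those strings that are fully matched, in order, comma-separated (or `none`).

2, 3, 6, 7, 8

1 → no match
2 → match
3 → match
4 → no match
5 → no match
6 → match
7 → match
8 → match
9 → no match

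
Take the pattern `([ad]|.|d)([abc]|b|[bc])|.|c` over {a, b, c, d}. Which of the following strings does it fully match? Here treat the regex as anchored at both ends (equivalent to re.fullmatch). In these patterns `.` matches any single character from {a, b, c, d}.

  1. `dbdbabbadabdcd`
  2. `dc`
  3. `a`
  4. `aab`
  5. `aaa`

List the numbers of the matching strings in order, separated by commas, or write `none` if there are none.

2, 3

1 → no match
2 → match
3 → match
4 → no match
5 → no match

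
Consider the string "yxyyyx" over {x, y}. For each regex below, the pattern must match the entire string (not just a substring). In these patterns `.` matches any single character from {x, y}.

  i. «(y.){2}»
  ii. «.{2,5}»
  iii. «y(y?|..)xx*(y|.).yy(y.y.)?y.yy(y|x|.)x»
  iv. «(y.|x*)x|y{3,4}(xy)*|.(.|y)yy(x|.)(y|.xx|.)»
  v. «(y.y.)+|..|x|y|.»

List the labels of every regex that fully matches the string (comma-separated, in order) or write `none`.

iv

i → no match
ii → no match
iii → no match
iv → match
v → no match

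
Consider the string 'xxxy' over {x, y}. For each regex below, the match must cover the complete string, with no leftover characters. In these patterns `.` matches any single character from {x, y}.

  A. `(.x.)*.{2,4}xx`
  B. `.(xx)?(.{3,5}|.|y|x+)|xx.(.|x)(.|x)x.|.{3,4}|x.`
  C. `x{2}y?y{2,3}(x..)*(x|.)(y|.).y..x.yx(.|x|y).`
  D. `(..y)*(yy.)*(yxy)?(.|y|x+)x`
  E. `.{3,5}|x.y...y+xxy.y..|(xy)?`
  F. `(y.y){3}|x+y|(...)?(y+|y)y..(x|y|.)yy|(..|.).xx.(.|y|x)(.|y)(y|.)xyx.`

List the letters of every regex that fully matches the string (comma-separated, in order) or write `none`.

B, E, F

A → no match — must end with 'xx'
B → match
C → no match
D → no match — must end with 'x'
E → match
F → match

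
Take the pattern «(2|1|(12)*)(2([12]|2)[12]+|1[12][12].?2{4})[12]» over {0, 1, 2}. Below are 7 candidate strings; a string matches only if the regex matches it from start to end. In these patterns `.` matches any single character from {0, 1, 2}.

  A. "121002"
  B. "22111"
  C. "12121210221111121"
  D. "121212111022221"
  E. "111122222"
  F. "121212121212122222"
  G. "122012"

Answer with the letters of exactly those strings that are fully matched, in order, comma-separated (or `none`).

B, D, E, F

A → no match
B → match
C → no match
D → match
E → match
F → match
G → no match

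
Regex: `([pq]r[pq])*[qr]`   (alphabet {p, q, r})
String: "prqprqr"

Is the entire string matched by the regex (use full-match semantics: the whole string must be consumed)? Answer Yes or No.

Yes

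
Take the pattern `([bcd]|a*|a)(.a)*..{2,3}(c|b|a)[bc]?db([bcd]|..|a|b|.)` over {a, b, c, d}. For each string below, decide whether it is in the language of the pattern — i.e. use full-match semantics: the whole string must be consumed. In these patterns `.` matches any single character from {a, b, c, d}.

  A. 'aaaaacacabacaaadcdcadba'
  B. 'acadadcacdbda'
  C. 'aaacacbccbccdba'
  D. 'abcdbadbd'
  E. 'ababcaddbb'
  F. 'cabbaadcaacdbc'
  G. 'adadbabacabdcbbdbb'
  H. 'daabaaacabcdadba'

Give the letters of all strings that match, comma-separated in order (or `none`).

A → match
B → match
C → no match
D. 'abcdbadbd' → match
E. 'ababcaddbb' → no match
F → no match
G → no match
H → match

A, B, D, H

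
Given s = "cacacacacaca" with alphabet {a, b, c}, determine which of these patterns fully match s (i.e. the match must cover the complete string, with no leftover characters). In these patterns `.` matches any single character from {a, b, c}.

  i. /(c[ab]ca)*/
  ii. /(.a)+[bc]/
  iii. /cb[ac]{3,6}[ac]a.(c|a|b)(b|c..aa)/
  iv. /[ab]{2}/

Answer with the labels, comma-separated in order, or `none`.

i → match
ii → no match
iii → no match — must start with "cb"
iv → no match

i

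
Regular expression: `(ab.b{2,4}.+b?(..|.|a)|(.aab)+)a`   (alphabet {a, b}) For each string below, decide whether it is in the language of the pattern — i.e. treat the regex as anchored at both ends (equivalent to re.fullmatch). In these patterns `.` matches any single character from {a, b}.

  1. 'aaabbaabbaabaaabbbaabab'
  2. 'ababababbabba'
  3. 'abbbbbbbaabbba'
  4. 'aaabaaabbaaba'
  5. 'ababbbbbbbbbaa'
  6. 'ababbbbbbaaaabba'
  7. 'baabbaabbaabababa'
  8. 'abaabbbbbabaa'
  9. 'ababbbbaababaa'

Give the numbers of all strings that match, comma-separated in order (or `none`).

3, 4, 5, 6, 9

1 → no match — must end with 'a'
2 → no match
3 → match
4 → match
5 → match
6 → match
7 → no match
8 → no match
9 → match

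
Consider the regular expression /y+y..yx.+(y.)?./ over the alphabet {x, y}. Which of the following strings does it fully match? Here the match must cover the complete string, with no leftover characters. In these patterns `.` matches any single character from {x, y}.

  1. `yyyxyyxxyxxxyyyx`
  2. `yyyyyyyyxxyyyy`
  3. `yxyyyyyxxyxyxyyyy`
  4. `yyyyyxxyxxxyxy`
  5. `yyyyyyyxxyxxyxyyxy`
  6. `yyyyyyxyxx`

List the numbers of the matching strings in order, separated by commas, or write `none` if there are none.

1 → match
2 → match
3 → no match
4 → match
5 → match
6. `yyyyyyxyxx` → match

1, 2, 4, 5, 6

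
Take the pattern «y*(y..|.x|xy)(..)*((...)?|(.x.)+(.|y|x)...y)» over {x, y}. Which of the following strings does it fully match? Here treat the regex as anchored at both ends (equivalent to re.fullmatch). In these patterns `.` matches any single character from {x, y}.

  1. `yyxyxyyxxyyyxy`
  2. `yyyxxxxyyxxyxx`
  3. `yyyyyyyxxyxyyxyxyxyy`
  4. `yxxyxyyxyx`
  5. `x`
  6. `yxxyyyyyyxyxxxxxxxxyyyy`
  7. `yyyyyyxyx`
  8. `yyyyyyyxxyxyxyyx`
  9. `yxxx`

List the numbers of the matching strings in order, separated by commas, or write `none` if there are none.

1 → match
2 → match
3 → match
4 → match
5 → no match
6 → match
7 → match
8 → match
9 → match

1, 2, 3, 4, 6, 7, 8, 9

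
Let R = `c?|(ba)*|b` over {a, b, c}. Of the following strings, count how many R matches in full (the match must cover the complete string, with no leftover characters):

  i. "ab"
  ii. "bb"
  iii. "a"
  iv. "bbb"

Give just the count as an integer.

i → no match
ii → no match
iii → no match
iv → no match
Total matched: 0

0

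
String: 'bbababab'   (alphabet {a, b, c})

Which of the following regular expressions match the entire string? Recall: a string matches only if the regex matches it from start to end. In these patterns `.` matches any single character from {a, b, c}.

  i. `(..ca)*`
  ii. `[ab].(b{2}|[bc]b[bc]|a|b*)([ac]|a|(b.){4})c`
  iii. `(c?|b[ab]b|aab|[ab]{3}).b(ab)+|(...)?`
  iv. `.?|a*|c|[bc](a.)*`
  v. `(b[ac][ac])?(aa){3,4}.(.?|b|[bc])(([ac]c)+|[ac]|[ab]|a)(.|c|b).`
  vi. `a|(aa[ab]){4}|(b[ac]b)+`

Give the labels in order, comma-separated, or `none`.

iii

i → no match
ii → no match — must end with 'c'
iii → match
iv → no match
v → no match
vi → no match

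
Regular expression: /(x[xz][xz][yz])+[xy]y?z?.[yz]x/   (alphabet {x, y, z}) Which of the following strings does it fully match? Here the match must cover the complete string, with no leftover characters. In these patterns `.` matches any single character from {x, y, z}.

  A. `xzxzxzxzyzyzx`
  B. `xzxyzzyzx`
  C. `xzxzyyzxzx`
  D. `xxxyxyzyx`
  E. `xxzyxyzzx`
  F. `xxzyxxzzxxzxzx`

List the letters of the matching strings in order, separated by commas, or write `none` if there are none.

A → match
B. `xzxyzzyzx` → no match
C. `xzxzyyzxzx` → match
D. `xxxyxyzyx` → match
E. `xxzyxyzzx` → match
F → no match

A, C, D, E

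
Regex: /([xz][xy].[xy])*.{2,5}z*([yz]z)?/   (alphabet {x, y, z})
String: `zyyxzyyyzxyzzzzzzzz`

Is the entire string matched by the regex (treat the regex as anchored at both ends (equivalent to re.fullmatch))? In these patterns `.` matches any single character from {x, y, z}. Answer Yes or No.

Yes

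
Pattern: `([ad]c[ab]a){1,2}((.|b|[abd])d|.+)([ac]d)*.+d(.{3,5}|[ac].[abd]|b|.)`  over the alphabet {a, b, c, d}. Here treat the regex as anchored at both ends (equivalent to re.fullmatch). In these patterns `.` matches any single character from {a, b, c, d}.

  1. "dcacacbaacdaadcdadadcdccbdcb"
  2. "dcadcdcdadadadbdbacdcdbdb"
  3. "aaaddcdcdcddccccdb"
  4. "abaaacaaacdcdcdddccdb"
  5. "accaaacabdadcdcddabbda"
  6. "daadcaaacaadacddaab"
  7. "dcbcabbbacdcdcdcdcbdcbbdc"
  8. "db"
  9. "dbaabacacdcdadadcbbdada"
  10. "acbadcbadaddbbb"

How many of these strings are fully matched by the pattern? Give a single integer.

1 → no match
2 → no match
3 → no match
4 → no match
5 → no match
6 → no match
7 → no match
8 → no match
9 → no match
10 → match
Total matched: 1

1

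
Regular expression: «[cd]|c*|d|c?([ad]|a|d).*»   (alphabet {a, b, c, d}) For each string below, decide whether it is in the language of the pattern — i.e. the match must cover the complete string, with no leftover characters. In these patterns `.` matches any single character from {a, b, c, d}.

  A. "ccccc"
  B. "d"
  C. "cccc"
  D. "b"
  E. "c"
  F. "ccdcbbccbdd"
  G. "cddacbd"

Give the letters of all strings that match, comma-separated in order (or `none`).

A, B, C, E, G

A → match
B → match
C → match
D → no match
E → match
F → no match
G → match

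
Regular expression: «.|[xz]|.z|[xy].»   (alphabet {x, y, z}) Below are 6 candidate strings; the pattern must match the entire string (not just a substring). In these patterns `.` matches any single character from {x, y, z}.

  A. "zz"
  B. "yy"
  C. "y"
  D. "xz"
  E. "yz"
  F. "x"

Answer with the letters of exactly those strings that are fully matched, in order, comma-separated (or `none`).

A, B, C, D, E, F

A → match
B → match
C → match
D → match
E → match
F → match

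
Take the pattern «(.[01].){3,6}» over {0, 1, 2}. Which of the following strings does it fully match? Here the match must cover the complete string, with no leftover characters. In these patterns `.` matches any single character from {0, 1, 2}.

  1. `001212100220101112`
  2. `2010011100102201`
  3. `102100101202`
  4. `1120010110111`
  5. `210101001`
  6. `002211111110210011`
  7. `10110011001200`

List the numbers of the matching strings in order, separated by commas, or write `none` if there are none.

1 → no match
2 → no match
3 → match
4 → no match
5 → match
6 → match
7 → no match

3, 5, 6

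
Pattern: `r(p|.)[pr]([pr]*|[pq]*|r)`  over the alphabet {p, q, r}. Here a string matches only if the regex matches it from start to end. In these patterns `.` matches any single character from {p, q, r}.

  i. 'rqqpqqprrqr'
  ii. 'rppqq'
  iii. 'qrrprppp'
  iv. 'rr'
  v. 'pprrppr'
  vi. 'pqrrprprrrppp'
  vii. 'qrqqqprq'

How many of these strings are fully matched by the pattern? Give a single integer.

i → no match
ii → match
iii → no match — must start with 'r'
iv → no match
v → no match — must start with 'r'
vi → no match — must start with 'r'
vii → no match — must start with 'r'
Total matched: 1

1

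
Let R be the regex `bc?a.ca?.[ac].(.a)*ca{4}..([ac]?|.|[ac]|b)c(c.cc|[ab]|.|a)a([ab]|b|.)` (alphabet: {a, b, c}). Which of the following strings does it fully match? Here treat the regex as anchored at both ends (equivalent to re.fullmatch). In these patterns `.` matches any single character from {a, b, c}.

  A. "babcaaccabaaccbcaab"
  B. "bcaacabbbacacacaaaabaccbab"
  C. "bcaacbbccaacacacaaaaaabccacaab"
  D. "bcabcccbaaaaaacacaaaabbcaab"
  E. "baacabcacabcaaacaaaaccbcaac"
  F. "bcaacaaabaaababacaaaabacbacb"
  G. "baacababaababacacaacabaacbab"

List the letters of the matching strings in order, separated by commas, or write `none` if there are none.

A → no match
B → no match
C → no match
D → match
E → no match
F → no match
G → no match

D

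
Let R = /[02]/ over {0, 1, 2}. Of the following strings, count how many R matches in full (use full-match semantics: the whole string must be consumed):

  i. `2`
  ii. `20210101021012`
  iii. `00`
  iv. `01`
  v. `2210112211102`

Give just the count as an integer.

1

i. `2` → match
ii → no match
iii. `00` → no match
iv. `01` → no match
v → no match
Total matched: 1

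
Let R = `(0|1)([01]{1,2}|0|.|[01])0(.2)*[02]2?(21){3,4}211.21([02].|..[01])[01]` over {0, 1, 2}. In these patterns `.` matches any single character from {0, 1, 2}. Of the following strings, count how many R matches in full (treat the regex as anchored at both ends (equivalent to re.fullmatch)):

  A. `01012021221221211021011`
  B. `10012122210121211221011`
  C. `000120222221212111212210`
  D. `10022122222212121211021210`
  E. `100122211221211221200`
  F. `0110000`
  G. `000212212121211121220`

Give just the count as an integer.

A → no match
B → no match
C → no match
D → match
E → no match
F → no match
G → no match
Total matched: 1

1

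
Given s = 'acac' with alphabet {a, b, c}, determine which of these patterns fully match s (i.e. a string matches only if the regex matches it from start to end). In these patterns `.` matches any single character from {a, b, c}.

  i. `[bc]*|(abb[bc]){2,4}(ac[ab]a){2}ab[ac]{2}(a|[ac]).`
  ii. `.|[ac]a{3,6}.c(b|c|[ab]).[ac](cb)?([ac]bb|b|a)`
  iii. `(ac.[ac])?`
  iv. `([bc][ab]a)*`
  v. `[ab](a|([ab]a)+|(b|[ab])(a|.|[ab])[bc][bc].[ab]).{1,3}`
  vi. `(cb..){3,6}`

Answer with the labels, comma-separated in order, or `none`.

iii

i → no match
ii → no match
iii → match
iv → no match
v → no match
vi → no match — must start with 'cb'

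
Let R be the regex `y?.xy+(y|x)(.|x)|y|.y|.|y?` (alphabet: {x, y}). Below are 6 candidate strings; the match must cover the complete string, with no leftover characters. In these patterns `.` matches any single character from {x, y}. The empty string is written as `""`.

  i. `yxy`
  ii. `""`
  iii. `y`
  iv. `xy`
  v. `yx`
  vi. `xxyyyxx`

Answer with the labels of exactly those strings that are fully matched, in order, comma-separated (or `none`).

ii, iii, iv, vi

i. `yxy` → no match
ii. `""` → match
iii. `y` → match
iv. `xy` → match
v. `yx` → no match
vi. `xxyyyxx` → match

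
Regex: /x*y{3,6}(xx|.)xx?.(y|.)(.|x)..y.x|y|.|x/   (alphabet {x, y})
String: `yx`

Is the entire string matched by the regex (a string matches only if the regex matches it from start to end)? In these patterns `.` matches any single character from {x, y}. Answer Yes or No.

No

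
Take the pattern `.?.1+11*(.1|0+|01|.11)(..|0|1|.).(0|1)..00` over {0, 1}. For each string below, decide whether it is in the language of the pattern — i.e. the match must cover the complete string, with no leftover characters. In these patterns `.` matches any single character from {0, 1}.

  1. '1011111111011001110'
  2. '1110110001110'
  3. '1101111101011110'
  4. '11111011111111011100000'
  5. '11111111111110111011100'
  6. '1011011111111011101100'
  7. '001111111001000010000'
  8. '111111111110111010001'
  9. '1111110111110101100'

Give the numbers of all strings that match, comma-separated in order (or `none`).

5

1 → no match — must end with '00'
2 → no match — must end with '00'
3 → no match — must end with '00'
4 → no match
5 → match
6 → no match
7 → no match
8 → no match — must end with '00'
9 → no match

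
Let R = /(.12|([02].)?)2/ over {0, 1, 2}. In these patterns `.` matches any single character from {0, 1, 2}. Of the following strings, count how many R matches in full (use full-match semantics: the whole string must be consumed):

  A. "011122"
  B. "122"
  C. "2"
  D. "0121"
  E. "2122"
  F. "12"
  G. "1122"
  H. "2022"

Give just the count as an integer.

3

A → no match
B → no match
C → match
D → no match — must end with "2"
E → match
F → no match
G → match
H → no match
Total matched: 3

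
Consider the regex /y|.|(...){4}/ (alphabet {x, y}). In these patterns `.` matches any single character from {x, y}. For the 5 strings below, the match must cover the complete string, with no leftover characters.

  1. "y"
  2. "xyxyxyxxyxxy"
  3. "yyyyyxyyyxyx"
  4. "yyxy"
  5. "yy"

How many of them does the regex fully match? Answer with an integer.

1. "y" → match
2. "xyxyxyxxyxxy" → match
3. "yyyyyxyyyxyx" → match
4. "yyxy" → no match
5. "yy" → no match
Total matched: 3

3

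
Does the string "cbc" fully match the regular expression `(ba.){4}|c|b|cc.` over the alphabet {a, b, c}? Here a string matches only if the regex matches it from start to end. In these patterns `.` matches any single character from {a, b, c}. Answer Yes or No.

No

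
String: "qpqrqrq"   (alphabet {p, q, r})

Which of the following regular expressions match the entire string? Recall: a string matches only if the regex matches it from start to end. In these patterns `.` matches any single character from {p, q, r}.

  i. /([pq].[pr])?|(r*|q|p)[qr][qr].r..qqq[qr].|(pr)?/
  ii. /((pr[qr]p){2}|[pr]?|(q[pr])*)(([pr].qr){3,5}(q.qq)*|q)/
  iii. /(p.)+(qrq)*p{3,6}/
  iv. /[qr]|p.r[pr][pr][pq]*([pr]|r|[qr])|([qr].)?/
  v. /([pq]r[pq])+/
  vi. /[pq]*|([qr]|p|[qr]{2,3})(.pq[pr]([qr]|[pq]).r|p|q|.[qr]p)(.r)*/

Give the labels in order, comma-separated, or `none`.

ii

i → no match
ii → match
iii → no match — must start with "p"
iv → no match
v → no match
vi → no match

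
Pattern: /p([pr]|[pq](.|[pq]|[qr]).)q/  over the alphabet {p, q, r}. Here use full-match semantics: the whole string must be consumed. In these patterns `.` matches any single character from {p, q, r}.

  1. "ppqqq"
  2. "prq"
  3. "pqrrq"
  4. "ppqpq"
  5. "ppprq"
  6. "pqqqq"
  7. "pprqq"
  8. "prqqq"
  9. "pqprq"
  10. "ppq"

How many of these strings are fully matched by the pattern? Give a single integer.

9

1. "ppqqq" → match
2. "prq" → match
3. "pqrrq" → match
4. "ppqpq" → match
5. "ppprq" → match
6. "pqqqq" → match
7. "pprqq" → match
8. "prqqq" → no match
9. "pqprq" → match
10. "ppq" → match
Total matched: 9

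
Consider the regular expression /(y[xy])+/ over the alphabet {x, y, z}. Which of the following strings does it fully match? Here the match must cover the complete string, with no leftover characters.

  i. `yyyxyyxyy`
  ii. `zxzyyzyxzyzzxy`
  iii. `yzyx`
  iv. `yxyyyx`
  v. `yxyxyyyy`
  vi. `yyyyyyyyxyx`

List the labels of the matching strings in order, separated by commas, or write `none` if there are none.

i → no match
ii → no match — must start with `y`
iii → no match
iv → match
v → match
vi → no match

iv, v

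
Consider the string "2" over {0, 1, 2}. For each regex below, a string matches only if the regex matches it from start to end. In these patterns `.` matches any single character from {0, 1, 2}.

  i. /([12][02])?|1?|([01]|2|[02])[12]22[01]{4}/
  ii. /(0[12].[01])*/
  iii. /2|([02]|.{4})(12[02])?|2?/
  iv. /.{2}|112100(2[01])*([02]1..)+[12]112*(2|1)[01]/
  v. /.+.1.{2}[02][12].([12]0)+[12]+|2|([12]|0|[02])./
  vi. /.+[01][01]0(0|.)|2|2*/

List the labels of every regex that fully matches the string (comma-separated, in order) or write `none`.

i → no match
ii → no match
iii → match
iv → no match
v → match
vi → match

iii, v, vi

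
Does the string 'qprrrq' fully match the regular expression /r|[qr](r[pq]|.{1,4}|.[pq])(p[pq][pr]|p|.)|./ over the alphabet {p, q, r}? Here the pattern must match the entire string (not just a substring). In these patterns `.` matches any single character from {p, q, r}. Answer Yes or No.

Yes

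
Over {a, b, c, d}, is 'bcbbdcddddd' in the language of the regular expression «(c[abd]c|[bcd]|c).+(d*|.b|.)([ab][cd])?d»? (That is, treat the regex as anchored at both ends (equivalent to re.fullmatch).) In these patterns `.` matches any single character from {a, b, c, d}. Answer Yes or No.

Yes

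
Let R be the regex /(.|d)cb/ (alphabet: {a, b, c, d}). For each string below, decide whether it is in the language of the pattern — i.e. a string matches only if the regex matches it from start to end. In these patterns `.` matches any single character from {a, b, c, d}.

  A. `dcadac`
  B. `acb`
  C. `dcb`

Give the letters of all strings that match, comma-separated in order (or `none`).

B, C

A → no match — must end with `cb`
B → match
C → match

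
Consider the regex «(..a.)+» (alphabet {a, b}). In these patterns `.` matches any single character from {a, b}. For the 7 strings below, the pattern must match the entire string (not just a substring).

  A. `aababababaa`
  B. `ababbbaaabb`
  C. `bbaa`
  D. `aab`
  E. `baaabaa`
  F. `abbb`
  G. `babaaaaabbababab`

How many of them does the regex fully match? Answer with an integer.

A → no match
B → no match
C → match
D → no match
E → no match
F → no match
G → no match
Total matched: 1

1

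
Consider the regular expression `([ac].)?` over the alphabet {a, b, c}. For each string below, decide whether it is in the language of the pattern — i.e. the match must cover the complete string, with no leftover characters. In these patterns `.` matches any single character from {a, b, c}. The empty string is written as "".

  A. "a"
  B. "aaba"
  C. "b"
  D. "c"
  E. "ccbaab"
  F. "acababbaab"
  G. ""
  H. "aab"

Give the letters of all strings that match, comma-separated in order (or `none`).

A → no match
B → no match
C → no match
D → no match
E → no match
F → no match
G → match
H → no match

G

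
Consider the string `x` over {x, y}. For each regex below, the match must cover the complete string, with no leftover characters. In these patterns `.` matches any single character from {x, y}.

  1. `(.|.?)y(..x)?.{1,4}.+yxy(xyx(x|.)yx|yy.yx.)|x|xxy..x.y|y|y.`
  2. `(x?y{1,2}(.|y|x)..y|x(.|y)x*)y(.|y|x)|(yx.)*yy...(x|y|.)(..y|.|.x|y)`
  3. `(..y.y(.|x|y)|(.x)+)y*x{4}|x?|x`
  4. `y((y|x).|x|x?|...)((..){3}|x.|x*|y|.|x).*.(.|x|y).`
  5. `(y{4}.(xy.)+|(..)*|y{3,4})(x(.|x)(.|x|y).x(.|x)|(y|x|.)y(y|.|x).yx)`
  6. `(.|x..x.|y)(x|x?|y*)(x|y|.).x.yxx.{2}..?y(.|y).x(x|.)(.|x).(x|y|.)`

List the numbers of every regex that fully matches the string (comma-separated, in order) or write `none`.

1 → match
2 → no match
3 → match
4 → no match — must start with `y`
5 → no match
6 → no match

1, 3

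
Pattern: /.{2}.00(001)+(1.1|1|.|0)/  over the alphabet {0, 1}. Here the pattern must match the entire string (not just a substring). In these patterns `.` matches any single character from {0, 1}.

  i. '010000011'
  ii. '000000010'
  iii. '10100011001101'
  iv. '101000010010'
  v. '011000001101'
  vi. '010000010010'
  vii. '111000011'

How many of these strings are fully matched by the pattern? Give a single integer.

i. '010000011' → match
ii. '000000010' → match
iii → no match
iv. '101000010010' → match
v. '011000001101' → no match
vi. '010000010010' → match
vii. '111000011' → match
Total matched: 5

5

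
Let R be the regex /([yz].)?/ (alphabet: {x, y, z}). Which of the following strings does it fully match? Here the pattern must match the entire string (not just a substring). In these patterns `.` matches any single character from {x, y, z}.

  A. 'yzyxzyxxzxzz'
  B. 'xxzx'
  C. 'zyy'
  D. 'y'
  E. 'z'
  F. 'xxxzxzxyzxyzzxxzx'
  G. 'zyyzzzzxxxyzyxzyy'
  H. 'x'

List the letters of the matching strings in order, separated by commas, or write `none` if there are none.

A → no match
B → no match
C → no match
D → no match
E → no match
F → no match
G → no match
H → no match

none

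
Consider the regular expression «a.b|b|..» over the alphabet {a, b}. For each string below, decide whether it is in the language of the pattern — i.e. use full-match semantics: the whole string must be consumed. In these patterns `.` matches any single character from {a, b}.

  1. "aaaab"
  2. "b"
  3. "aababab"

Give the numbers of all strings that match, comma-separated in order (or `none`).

2

1 → no match
2 → match
3 → no match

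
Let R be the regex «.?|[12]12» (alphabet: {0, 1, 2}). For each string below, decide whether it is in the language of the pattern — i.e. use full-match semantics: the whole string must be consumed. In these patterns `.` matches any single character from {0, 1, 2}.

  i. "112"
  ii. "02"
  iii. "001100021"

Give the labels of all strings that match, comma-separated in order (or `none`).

i → match
ii → no match
iii → no match

i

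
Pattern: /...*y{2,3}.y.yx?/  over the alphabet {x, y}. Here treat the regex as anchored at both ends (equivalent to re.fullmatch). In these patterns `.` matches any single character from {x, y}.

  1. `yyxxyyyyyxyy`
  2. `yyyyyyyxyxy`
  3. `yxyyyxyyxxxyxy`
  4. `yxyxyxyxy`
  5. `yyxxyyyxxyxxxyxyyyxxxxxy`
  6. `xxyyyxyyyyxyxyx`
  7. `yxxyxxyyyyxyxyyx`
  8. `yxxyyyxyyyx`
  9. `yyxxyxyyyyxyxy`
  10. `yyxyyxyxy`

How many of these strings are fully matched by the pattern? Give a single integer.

1 → no match
2 → match
3 → no match
4 → no match
5 → no match
6 → match
7 → no match
8 → match
9 → match
10 → match
Total matched: 5

5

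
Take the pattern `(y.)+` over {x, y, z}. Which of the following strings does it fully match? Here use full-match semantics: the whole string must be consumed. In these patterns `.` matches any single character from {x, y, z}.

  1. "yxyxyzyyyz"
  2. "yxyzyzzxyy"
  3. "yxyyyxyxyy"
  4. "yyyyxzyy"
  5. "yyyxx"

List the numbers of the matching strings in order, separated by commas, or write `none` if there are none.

1, 3

1 → match
2 → no match
3 → match
4 → no match
5 → no match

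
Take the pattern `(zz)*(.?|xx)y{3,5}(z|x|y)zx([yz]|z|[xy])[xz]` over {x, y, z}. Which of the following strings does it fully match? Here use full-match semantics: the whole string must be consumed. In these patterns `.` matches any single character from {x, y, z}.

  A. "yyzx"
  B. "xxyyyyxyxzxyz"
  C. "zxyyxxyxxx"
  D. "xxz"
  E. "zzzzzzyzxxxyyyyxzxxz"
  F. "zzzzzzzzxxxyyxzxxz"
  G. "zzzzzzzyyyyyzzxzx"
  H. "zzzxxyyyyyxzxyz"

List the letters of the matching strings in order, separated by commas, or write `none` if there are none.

A → no match
B → no match
C → no match
D → no match
E → no match
F → no match
G → match
H → no match

G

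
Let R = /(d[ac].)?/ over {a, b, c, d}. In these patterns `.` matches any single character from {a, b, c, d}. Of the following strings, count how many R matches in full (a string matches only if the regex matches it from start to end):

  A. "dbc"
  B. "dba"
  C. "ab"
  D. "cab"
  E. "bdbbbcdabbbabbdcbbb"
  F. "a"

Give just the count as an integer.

A → no match
B → no match
C → no match
D → no match
E → no match
F → no match
Total matched: 0

0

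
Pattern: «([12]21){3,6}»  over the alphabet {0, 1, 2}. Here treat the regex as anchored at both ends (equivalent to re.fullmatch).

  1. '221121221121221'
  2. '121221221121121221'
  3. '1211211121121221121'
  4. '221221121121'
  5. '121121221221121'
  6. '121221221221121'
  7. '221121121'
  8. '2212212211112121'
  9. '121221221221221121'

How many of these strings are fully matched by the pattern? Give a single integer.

7

1 → match
2 → match
3 → no match
4 → match
5 → match
6 → match
7 → match
8 → no match
9 → match
Total matched: 7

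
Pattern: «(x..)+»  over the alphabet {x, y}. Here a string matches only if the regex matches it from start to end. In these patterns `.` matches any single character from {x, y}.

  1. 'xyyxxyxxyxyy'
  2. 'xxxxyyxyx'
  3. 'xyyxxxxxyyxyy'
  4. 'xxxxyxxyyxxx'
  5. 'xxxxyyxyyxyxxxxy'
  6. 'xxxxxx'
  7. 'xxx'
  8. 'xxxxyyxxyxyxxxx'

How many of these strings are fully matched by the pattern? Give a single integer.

6

1 → match
2 → match
3 → no match
4 → match
5 → no match
6 → match
7 → match
8 → match
Total matched: 6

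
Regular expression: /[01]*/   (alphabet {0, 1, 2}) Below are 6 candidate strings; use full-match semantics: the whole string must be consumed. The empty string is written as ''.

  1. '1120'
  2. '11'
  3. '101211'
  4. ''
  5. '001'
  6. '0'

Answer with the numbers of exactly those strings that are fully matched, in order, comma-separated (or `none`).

1 → no match
2 → match
3 → no match
4 → match
5 → match
6 → match

2, 4, 5, 6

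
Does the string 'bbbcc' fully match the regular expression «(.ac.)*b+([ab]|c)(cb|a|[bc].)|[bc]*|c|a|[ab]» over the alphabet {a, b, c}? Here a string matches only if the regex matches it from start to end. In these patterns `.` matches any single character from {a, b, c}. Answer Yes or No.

Yes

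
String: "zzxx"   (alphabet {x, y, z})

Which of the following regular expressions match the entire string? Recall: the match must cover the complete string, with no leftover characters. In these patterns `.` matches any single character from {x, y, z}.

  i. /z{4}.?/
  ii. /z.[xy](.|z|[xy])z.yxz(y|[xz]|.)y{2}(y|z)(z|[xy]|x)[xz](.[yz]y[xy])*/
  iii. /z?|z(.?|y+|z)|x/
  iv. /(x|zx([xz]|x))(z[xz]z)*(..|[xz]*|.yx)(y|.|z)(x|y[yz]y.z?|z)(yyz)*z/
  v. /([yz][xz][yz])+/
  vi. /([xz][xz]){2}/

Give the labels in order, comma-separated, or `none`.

i → no match
ii → no match
iii → no match
iv → no match — must end with "z"
v → no match
vi → match

vi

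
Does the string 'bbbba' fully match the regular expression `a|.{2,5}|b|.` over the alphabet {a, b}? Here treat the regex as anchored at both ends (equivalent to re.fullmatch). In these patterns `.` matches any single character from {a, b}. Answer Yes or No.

Yes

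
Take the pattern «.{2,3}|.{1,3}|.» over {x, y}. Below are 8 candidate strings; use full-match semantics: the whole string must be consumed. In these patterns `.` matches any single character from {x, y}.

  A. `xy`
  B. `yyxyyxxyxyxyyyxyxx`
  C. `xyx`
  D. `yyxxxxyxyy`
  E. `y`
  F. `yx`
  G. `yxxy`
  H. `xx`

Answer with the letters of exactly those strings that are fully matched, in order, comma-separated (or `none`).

A → match
B → no match
C → match
D → no match
E → match
F → match
G → no match
H → match

A, C, E, F, H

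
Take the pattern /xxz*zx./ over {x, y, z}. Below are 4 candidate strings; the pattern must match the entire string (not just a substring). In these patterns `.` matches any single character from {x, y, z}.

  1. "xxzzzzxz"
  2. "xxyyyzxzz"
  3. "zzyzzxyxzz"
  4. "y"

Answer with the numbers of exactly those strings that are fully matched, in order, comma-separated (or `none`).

1 → match
2 → no match
3 → no match — must start with "xx"
4 → no match — must start with "xx"

1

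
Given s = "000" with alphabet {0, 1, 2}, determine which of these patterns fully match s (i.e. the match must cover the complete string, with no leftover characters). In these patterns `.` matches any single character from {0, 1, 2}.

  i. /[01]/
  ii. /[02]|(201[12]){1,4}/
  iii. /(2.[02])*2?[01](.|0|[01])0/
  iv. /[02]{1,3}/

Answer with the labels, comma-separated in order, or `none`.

iii, iv

i → no match
ii → no match
iii → match
iv → match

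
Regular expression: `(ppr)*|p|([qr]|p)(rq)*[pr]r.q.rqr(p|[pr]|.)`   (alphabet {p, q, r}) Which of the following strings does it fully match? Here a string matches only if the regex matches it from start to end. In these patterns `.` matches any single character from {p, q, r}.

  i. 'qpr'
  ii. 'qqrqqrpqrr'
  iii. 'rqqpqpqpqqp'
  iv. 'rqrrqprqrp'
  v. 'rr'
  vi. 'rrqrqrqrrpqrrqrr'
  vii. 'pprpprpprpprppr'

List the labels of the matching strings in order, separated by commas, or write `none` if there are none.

vi, vii

i → no match
ii → no match
iii → no match
iv → no match
v → no match
vi → match
vii → match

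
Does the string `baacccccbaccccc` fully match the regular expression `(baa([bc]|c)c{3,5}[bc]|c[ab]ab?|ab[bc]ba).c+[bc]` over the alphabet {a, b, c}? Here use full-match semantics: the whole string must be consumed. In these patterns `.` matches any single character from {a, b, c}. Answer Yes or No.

Yes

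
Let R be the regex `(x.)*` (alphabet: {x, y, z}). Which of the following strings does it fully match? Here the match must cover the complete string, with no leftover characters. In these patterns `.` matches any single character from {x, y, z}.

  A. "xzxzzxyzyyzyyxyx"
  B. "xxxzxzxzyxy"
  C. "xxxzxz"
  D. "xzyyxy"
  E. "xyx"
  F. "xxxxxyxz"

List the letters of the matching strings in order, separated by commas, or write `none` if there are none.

C, F

A → no match
B → no match
C → match
D → no match
E → no match
F → match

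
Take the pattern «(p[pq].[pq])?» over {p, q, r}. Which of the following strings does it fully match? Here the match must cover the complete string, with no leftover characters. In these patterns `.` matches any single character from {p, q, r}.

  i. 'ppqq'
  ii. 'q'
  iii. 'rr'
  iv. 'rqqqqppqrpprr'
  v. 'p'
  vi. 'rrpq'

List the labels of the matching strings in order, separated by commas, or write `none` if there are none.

i → match
ii → no match
iii → no match
iv → no match
v → no match
vi → no match

i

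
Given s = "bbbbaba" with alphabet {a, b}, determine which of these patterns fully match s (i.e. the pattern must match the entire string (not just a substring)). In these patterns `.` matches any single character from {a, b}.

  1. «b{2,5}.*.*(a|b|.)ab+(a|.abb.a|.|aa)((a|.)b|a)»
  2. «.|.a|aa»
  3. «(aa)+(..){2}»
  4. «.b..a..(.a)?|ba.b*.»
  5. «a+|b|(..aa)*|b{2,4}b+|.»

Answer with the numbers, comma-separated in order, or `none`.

1 → no match
2 → no match
3 → no match — must start with "aa"
4 → match
5 → no match

4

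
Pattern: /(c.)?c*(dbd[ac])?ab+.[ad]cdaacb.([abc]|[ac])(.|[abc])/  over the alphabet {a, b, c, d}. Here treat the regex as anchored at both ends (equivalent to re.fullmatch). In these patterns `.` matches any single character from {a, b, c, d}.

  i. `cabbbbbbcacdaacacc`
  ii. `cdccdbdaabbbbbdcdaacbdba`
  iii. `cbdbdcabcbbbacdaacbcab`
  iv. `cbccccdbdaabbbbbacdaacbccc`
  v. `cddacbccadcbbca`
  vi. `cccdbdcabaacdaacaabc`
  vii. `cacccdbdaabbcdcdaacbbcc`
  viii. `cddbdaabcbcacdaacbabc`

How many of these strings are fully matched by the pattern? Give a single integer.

3

i → no match
ii → match
iii → no match
iv → match
v → no match
vi → no match
vii → match
viii → no match
Total matched: 3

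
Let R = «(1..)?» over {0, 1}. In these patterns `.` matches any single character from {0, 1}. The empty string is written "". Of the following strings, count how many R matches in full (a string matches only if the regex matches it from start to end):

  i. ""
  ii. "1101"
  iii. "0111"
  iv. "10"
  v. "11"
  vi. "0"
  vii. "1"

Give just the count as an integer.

1

i. "" → match
ii. "1101" → no match
iii. "0111" → no match
iv. "10" → no match
v. "11" → no match
vi. "0" → no match
vii. "1" → no match
Total matched: 1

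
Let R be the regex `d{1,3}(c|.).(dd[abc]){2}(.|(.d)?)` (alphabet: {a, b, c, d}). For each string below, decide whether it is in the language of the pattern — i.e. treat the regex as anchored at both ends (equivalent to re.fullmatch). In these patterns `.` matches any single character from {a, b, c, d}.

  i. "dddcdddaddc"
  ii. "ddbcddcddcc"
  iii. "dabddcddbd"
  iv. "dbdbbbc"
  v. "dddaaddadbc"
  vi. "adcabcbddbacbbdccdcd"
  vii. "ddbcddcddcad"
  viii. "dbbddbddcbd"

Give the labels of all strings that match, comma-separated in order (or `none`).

i, ii, iii, vii, viii

i → match
ii → match
iii → match
iv → no match
v → no match
vi → no match — must start with "d"
vii → match
viii → match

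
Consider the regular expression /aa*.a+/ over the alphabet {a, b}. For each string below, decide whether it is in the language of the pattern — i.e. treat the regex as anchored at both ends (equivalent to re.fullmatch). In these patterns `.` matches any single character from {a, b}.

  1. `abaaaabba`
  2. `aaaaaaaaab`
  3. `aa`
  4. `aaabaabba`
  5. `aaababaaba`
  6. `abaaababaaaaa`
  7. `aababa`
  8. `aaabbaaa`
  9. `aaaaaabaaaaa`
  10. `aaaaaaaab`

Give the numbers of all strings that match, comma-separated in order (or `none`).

1. `abaaaabba` → no match
2. `aaaaaaaaab` → no match — must end with `a`
3. `aa` → no match
4. `aaabaabba` → no match
5. `aaababaaba` → no match
6 → no match
7. `aababa` → no match
8. `aaabbaaa` → no match
9. `aaaaaabaaaaa` → match
10. `aaaaaaaab` → no match — must end with `a`

9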